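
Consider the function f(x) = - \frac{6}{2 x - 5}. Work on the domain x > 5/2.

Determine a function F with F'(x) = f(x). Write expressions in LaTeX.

For F(x) to be correct the identity F'(x) - f(x) = 0 must hold.
Check: d/dx[- 3 \log{\left(x - \frac{5}{2} \right)}] = - \frac{6}{2 x - 5} = f(x).

An antiderivative is F(x) = - 3 \log{\left(x - \frac{5}{2} \right)}.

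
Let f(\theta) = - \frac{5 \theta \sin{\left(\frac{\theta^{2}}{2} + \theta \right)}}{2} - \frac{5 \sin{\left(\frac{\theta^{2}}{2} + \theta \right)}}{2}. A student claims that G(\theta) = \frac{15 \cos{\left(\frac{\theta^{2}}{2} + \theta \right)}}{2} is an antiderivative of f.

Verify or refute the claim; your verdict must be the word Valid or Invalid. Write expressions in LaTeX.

Invalid: d/d\theta[G] - f = - 5 \theta \sin{\left(\frac{\theta^{2}}{2} + \theta \right)} - 5 \sin{\left(\frac{\theta^{2}}{2} + \theta \right)}, which is not 0.

d/d\theta[G] = - \frac{15 \theta \sin{\left(\frac{\theta^{2}}{2} + \theta \right)}}{2} - \frac{15 \sin{\left(\frac{\theta^{2}}{2} + \theta \right)}}{2}
d/d\theta[G] - f(\theta) = - 5 \theta \sin{\left(\frac{\theta^{2}}{2} + \theta \right)} - 5 \sin{\left(\frac{\theta^{2}}{2} + \theta \right)} != 0.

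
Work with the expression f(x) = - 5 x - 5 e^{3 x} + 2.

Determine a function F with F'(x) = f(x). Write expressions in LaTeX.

Integrate term by term and add the pieces.
Check: d/dx[- \frac{5 x^{2}}{2} + 2 x - \frac{5 e^{3 x}}{3}] = - 5 x - 5 e^{3 x} + 2 = f(x).

An antiderivative is F(x) = - \frac{5 x^{2}}{2} + 2 x - \frac{5 e^{3 x}}{3}.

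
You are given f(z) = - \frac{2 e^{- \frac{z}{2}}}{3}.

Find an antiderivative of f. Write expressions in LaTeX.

For F(z) to be correct the identity F'(z) - f(z) = 0 must hold.
Check: d/dz[\frac{4 e^{- \frac{z}{2}}}{3}] = - \frac{2 e^{- \frac{z}{2}}}{3} = f(z).

An antiderivative is F(z) = \frac{4 e^{- \frac{z}{2}}}{3}.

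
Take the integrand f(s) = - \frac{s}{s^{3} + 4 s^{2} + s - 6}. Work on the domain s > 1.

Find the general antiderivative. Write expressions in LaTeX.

F(s) = \frac{- \log{\left(s - 1 \right)} - 8 \log{\left(s + 2 \right)} + 9 \log{\left(s + 3 \right)}}{12} + C

Factor the denominator (\left(s - 1\right) \left(s + 2\right) \left(s + 3\right)) and decompose: f = \frac{3}{4 \left(s + 3\right)} - \frac{2}{3 \left(s + 2\right)} - \frac{1}{12 \left(s - 1\right)}; each piece integrates to a log, atan, or power term.
Check: d/ds[\frac{- \log{\left(s - 1 \right)} - 8 \log{\left(s + 2 \right)} + 9 \log{\left(s + 3 \right)}}{12}] = - \frac{s}{s^{3} + 4 s^{2} + s - 6} = f(s).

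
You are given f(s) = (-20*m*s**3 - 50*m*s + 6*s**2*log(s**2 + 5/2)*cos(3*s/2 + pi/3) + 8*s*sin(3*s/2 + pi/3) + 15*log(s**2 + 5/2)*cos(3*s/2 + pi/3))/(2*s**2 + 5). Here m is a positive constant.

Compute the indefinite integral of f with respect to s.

An antiderivative F(s) passes only if d/ds[F] lands on f(s) exactly.
Check: d/ds[-5*m*s**2 + 2*log(s**2 + 5/2)*sin(3*s/2 + pi/3)] = (-20*m*s**3 - 50*m*s + 6*s**2*log(s**2 + 5/2)*cos(3*s/2 + pi/3) + 8*s*sin(3*s/2 + pi/3) + 15*log(s**2 + 5/2)*cos(3*s/2 + pi/3))/(2*s**2 + 5) = f(s).

F(s) = -5*m*s**2 + 2*log(s**2 + 5/2)*sin(3*s/2 + pi/3) + C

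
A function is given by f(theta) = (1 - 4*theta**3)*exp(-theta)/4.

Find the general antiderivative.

Recognize the product-rule pattern: f = u'v + uv' with u = theta**3 + 3*theta**2 + 6*theta + 23/4, v = exp(-theta), so integration by parts undoes it.
Check: d/dtheta[(4*theta**3 + 12*theta**2 + 24*theta + 23)*exp(-theta)/4] = (1 - 4*theta**3)*exp(-theta)/4 = f(theta).

F(theta) = (4*theta**3 + 12*theta**2 + 24*theta + 23)*exp(-theta)/4 + C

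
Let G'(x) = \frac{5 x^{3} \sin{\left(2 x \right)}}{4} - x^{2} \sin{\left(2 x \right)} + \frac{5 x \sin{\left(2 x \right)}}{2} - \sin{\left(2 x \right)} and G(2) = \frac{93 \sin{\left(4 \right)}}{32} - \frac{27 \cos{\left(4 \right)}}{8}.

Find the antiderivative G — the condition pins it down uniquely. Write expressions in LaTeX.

The integrand splits into summands that can be handled one at a time.
A general antiderivative is - \frac{5 x^{3} \cos{\left(2 x \right)}}{8} + \frac{15 x^{2} \sin{\left(2 x \right)}}{16} + \frac{x^{2} \cos{\left(2 x \right)}}{2} - \frac{x \sin{\left(2 x \right)}}{2} - \frac{5 x \cos{\left(2 x \right)}}{16} + \frac{5 \sin{\left(2 x \right)}}{32} + \frac{\cos{\left(2 x \right)}}{4} + C.
The condition gives C = \frac{93 \sin{\left(4 \right)}}{32} - \frac{27 \cos{\left(4 \right)}}{8} - (\frac{93 \sin{\left(4 \right)}}{32} - \frac{27 \cos{\left(4 \right)}}{8}) = 0.
So G(x) = - \frac{20 x^{3} \cos{\left(2 x \right)} - 30 x^{2} \sin{\left(2 x \right)} - 16 x^{2} \cos{\left(2 x \right)} + 16 x \sin{\left(2 x \right)} + 10 x \cos{\left(2 x \right)} - 5 \sin{\left(2 x \right)} - 8 \cos{\left(2 x \right)}}{32}.
Check: d/dx[- \frac{20 x^{3} \cos{\left(2 x \right)} - 30 x^{2} \sin{\left(2 x \right)} - 16 x^{2} \cos{\left(2 x \right)} + 16 x \sin{\left(2 x \right)} + 10 x \cos{\left(2 x \right)} - 5 \sin{\left(2 x \right)} - 8 \cos{\left(2 x \right)}}{32}] = \frac{5 x^{3} \sin{\left(2 x \right)}}{4} - x^{2} \sin{\left(2 x \right)} + \frac{5 x \sin{\left(2 x \right)}}{2} - \sin{\left(2 x \right)} = G'(x).

G(x) = - \frac{20 x^{3} \cos{\left(2 x \right)} - 30 x^{2} \sin{\left(2 x \right)} - 16 x^{2} \cos{\left(2 x \right)} + 16 x \sin{\left(2 x \right)} + 10 x \cos{\left(2 x \right)} - 5 \sin{\left(2 x \right)} - 8 \cos{\left(2 x \right)}}{32}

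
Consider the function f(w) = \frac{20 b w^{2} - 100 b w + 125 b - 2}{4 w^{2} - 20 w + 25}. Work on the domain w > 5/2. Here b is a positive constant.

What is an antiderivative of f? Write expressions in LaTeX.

An antiderivative is F(w) = \frac{10 b w^{2} - 25 b w + 1}{2 w - 5}.

For F(w) to be correct the identity F'(w) - f(w) = 0 must hold.
Check: d/dw[\frac{10 b w^{2} - 25 b w + 1}{2 w - 5}] = \frac{20 b w^{2} - 100 b w + 125 b - 2}{4 w^{2} - 20 w + 25} = f(w).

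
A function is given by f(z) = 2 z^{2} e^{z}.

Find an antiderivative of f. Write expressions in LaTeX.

An antiderivative is F(z) = 2 z^{2} e^{z} - 4 z e^{z} + 4 e^{z}.

Recognize the product-rule pattern: f = u'v + uv' with u = 2 z^{2} - 4 z + 4, v = e^{z}, so integration by parts undoes it.
Check: d/dz[2 z^{2} e^{z} - 4 z e^{z} + 4 e^{z}] = 2 z^{2} e^{z} = f(z).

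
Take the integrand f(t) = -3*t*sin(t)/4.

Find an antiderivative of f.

A candidate is checked by its d/dt: the result must match f(t).
Check: d/dt[3*t*cos(t)/4 - 3*sin(t)/4] = -3*t*sin(t)/4 = f(t).

An antiderivative is F(t) = 3*t*cos(t)/4 - 3*sin(t)/4.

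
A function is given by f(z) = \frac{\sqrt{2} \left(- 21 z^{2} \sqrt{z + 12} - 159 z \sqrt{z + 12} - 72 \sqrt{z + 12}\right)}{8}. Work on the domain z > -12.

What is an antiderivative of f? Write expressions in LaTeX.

f has the shape u'v + uv' for u = 3 \left(\frac{z}{2} + 6\right)^{\frac{3}{2}} and v = - z^{2} - z — it is the derivative of the product u*v.
Check: d/dz[3 \left(\frac{z}{2} + 6\right)^{\frac{3}{2}} \left(- z^{2} - z\right)] = \frac{\sqrt{2} \left(- 21 z^{2} \sqrt{z + 12} - 159 z \sqrt{z + 12} - 72 \sqrt{z + 12}\right)}{8} = f(z).

An antiderivative is F(z) = 3 \left(\frac{z}{2} + 6\right)^{\frac{3}{2}} \left(- z^{2} - z\right).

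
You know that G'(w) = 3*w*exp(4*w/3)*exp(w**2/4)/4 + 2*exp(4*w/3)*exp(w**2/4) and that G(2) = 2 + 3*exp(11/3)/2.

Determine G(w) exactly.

G'(w) matches the chain-rule pattern g'(h)*h' with inner function h(w) = w**2/4 + 4*w/3; substituting u = h(w) collapses the integral.
A general antiderivative is 3*exp(w**2/4 + 4*w/3)/2 + C.
The condition gives C = 2 + 3*exp(11/3)/2 - (3*exp(11/3)/2) = 2.
So G(w) = 3*exp(4*w/3)*exp(w**2/4)/2 + 2.
Check: d/dw[3*exp(4*w/3)*exp(w**2/4)/2 + 2] = 3*w*exp(4*w/3)*exp(w**2/4)/4 + 2*exp(4*w/3)*exp(w**2/4) = G'(w).

G(w) = 3*exp(4*w/3)*exp(w**2/4)/2 + 2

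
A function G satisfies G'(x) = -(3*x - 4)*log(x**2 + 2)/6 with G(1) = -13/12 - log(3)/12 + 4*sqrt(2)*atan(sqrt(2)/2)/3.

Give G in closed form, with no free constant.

Recover the given G'(x) by differentiating a candidate G(x); any mismatch rules it out.
A general antiderivative is x**2/4 - 4*x/3 + (-x**2/4 + 2*x/3)*log(x**2 + 2) - log(x**2 + 2)/2 + 4*sqrt(2)*atan(sqrt(2)*x/2)/3 + C.
The condition gives C = -13/12 - log(3)/12 + 4*sqrt(2)*atan(sqrt(2)/2)/3 - (-13/12 - log(3)/12 + 4*sqrt(2)*atan(sqrt(2)/2)/3) = 0.
So G(x) = x**2/4 - 4*x/3 + (-x**2/4 + 2*x/3)*log(x**2 + 2) - log(x**2 + 2)/2 + 4*sqrt(2)*atan(sqrt(2)*x/2)/3.
Check: d/dx[x**2/4 - 4*x/3 + (-x**2/4 + 2*x/3)*log(x**2 + 2) - log(x**2 + 2)/2 + 4*sqrt(2)*atan(sqrt(2)*x/2)/3] = -x*log(x**2 + 2)/2 + 2*log(x**2 + 2)/3, which equals G'(x).

G(x) = x**2/4 - 4*x/3 + (-x**2/4 + 2*x/3)*log(x**2 + 2) - log(x**2 + 2)/2 + 4*sqrt(2)*atan(sqrt(2)*x/2)/3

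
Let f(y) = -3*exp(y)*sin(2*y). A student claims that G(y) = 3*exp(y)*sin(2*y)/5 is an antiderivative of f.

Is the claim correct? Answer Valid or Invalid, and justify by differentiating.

Invalid: d/dy[G] - f = 18*exp(y)*sin(2*y)/5 + 6*exp(y)*cos(2*y)/5, which is not 0.

d/dy[G] = 3*exp(y)*sin(2*y)/5 + 6*exp(y)*cos(2*y)/5
d/dy[G] - f(y) = 18*exp(y)*sin(2*y)/5 + 6*exp(y)*cos(2*y)/5 != 0.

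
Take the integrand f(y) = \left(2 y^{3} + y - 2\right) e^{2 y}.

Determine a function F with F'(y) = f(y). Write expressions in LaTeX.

An antiderivative is F(y) = \frac{\left(2 y^{3} - 3 y^{2} + 4 y - 4\right) e^{2 y}}{2}.

f has the shape u'v + uv' for u = y^{3} - \frac{3 y^{2}}{2} + 2 y - 2 and v = e^{2 y} — it is the derivative of the product u*v.
Check: d/dy[\frac{\left(2 y^{3} - 3 y^{2} + 4 y - 4\right) e^{2 y}}{2}] = 2 y^{3} e^{2 y} + y e^{2 y} - 2 e^{2 y}, which equals f(y).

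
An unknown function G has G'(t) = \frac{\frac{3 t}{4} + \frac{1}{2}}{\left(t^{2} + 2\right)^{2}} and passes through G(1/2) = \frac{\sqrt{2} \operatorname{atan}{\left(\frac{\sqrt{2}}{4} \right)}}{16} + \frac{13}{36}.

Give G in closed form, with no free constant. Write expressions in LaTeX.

G(t) = \frac{t - 3}{8 t^{2} + 16} + \frac{\sqrt{2} \operatorname{atan}{\left(\frac{\sqrt{2} t}{2} \right)}}{16} + \frac{1}{2}

Recover the given G'(t) by differentiating a candidate G(t); any mismatch rules it out.
A general antiderivative is \frac{t - 3}{8 t^{2} + 16} + \frac{\sqrt{2} \operatorname{atan}{\left(\frac{\sqrt{2} t}{2} \right)}}{16} + C.
The condition gives C = \frac{\sqrt{2} \operatorname{atan}{\left(\frac{\sqrt{2}}{4} \right)}}{16} + \frac{13}{36} - (- \frac{5}{36} + \frac{\sqrt{2} \operatorname{atan}{\left(\frac{\sqrt{2}}{4} \right)}}{16}) = \frac{1}{2}.
So G(t) = \frac{t - 3}{8 t^{2} + 16} + \frac{\sqrt{2} \operatorname{atan}{\left(\frac{\sqrt{2} t}{2} \right)}}{16} + \frac{1}{2}.
Check: d/dt[\frac{t - 3}{8 t^{2} + 16} + \frac{\sqrt{2} \operatorname{atan}{\left(\frac{\sqrt{2} t}{2} \right)}}{16} + \frac{1}{2}] = \frac{3 t + 2}{4 t^{4} + 16 t^{2} + 16}, which equals G'(t).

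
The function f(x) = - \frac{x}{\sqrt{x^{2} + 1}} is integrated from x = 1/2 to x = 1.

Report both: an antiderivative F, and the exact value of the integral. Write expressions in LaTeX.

Antiderivative: F(x) = - \sqrt{x^{2} + 1}; value = - \sqrt{2} + \frac{\sqrt{5}}{2}

The substitution u = x^{2} + 1 works: f is exactly (dF/du)*(du/dx) for that inner function.
F(x) = - \sqrt{x^{2} + 1} is an antiderivative of f.
Check: d/dx[- \sqrt{x^{2} + 1}] = - \frac{x}{\sqrt{x^{2} + 1}} = f(x).
F(1) = - \sqrt{2}; F(1/2) = - \frac{\sqrt{5}}{2}.
Integral = F(1) - F(1/2) = - \sqrt{2} + \frac{\sqrt{5}}{2}.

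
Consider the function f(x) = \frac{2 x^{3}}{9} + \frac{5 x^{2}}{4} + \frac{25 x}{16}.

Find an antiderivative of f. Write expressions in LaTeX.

The substitution u = \frac{x^{2}}{3} + \frac{5 x}{4} works: f is exactly (dF/du)*(du/dx) for that inner function.
Check: d/dx[\frac{\left(\frac{x^{2}}{3} + \frac{5 x}{4}\right)^{2}}{2}] = \frac{2 x^{3}}{9} + \frac{5 x^{2}}{4} + \frac{25 x}{16} = f(x).

An antiderivative is F(x) = \frac{\left(\frac{x^{2}}{3} + \frac{5 x}{4}\right)^{2}}{2}.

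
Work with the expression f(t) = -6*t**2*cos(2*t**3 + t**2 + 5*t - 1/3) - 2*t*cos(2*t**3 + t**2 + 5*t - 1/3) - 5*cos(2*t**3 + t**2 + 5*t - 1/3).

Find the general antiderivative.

The substitution u = 2*t**3 + t**2 + 5*t - 1/3 works: f is exactly (dF/du)*(du/dt) for that inner function.
Check: d/dt[-sin(2*t**3 + t**2 + 5*t - 1/3)] = -6*t**2*cos(2*t**3 + t**2 + 5*t - 1/3) - 2*t*cos(2*t**3 + t**2 + 5*t - 1/3) - 5*cos(2*t**3 + t**2 + 5*t - 1/3) = f(t).

F(t) = -sin(2*t**3 + t**2 + 5*t - 1/3) + C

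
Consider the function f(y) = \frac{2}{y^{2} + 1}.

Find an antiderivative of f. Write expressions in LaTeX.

An antiderivative is F(y) = 2 \operatorname{atan}{\left(y \right)}.

Recover f(y) by differentiating a candidate F(y); any mismatch rules it out.
Check: d/dy[2 \operatorname{atan}{\left(y \right)}] = \frac{2}{y^{2} + 1} = f(y).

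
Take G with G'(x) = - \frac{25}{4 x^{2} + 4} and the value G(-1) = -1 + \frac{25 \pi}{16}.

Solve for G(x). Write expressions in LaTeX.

Recover the given G'(x) by differentiating a candidate G(x); any mismatch rules it out.
A general antiderivative is - \frac{25 \operatorname{atan}{\left(x \right)}}{4} + C.
The condition gives C = -1 + \frac{25 \pi}{16} - (\frac{25 \pi}{16}) = -1.
So G(x) = - \frac{25 \operatorname{atan}{\left(x \right)}}{4} - 1.
Check: d/dx[- \frac{25 \operatorname{atan}{\left(x \right)}}{4} - 1] = - \frac{25}{4 x^{2} + 4} = G'(x).

G(x) = - \frac{25 \operatorname{atan}{\left(x \right)}}{4} - 1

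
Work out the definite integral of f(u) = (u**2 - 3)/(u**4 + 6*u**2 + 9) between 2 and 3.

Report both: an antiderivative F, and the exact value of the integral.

f has the shape v'r + vr' for v = -u/2 and r = 1/(u**2/2 + 3/2) — it is the derivative of the product v*r.
F(u) = -u/(2*(u**2/2 + 3/2)) is an antiderivative of f.
Check: d/du[-u/(2*(u**2/2 + 3/2))] = (u**2 - 3)/(u**4 + 6*u**2 + 9) = f(u).
F(3) = -1/4; F(2) = -2/7.
Integral = F(3) - F(2) = 1/28.

Antiderivative: F(u) = -u/(2*(u**2/2 + 3/2)); value = 1/28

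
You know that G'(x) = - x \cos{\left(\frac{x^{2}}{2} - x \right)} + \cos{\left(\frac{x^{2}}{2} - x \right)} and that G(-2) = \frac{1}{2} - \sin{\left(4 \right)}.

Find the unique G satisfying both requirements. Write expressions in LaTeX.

G(x) = \frac{1}{2} - \sin{\left(\frac{x^{2}}{2} - x \right)}

G'(x) matches the chain-rule pattern g'(h)*h' with inner function h(x) = \frac{x^{2}}{2} - x; substituting u = h(x) collapses the integral.
A general antiderivative is - \sin{\left(\frac{x^{2}}{2} - x \right)} + C.
The condition gives C = \frac{1}{2} - \sin{\left(4 \right)} - (- \sin{\left(4 \right)}) = \frac{1}{2}.
So G(x) = \frac{1}{2} - \sin{\left(\frac{x^{2}}{2} - x \right)}.
Check: d/dx[\frac{1}{2} - \sin{\left(\frac{x^{2}}{2} - x \right)}] = - x \cos{\left(\frac{x^{2}}{2} - x \right)} + \cos{\left(\frac{x^{2}}{2} - x \right)} = G'(x).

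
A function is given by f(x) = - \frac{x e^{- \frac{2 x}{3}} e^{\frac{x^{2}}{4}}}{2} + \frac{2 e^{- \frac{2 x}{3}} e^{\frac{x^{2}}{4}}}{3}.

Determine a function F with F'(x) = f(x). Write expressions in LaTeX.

The substitution u = \frac{x^{2}}{4} - \frac{2 x}{3} works: f is exactly (dF/du)*(du/dx) for that inner function.
Check: d/dx[- e^{\frac{x^{2}}{4} - \frac{2 x}{3}}] = - \frac{x e^{- \frac{2 x}{3}} e^{\frac{x^{2}}{4}}}{2} + \frac{2 e^{- \frac{2 x}{3}} e^{\frac{x^{2}}{4}}}{3} = f(x).

An antiderivative is F(x) = - e^{\frac{x^{2}}{4} - \frac{2 x}{3}}.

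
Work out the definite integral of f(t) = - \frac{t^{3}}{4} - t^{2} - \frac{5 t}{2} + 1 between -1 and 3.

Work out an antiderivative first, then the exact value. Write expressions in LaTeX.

Integrate term by term and add the pieces.
F(t) = - \frac{t^{4}}{16} - \frac{t^{3}}{3} - \frac{5 t^{2}}{4} + t is an antiderivative of f.
Check: d/dt[- \frac{t^{4}}{16} - \frac{t^{3}}{3} - \frac{5 t^{2}}{4} + t] = - \frac{t^{3}}{4} - t^{2} - \frac{5 t}{2} + 1 = f(t).
F(3) = - \frac{357}{16}; F(-1) = - \frac{95}{48}.
Integral = F(3) - F(-1) = - \frac{61}{3}.

Antiderivative: F(t) = - \frac{t^{4}}{16} - \frac{t^{3}}{3} - \frac{5 t^{2}}{4} + t; value = - \frac{61}{3}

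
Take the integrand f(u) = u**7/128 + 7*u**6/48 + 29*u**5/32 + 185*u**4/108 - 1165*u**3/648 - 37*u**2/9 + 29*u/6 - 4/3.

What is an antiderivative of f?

f matches the chain-rule pattern g'(h)*h' with inner function h(u) = u**2/4 + 4*u/3 - 1; substituting w = h(u) collapses the integral.
Check: d/du[(3*u**2 + 16*u - 12)**4/82944] = u**7/128 + 7*u**6/48 + 29*u**5/32 + 185*u**4/108 - 1165*u**3/648 - 37*u**2/9 + 29*u/6 - 4/3 = f(u).

An antiderivative is F(u) = (3*u**2 + 16*u - 12)**4/82944.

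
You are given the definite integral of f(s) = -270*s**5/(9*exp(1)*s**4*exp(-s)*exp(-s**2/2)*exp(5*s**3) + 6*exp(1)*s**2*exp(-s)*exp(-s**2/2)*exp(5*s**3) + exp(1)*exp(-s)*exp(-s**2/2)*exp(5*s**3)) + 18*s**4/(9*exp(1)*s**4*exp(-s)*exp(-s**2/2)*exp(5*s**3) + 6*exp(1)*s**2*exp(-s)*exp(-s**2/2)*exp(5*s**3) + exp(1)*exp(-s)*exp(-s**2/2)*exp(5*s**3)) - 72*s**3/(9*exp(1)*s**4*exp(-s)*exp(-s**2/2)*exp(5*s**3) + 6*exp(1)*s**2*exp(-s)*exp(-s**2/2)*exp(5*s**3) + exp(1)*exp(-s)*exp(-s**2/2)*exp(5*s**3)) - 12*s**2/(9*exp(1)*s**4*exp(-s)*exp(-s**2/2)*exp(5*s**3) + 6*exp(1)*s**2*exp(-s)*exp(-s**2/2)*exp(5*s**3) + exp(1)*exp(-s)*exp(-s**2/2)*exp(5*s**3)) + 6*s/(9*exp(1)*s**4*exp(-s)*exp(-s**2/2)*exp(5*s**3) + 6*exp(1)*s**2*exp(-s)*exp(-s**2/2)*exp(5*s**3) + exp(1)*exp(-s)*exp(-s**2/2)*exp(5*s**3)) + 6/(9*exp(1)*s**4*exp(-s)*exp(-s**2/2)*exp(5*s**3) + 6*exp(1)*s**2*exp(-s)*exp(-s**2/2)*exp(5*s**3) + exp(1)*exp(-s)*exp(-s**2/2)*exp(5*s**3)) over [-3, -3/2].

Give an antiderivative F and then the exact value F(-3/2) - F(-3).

Antiderivative: F(s) = 4*s*exp(-5*s**3 + s**2/2 + s - 1)/(2*s**2 + 2/3); value = -36*exp(31/2)/31 + 9*exp(271/2)/14

Integrate term by term and add the pieces.
F(s) = 4*s*exp(-5*s**3 + s**2/2 + s - 1)/(2*s**2 + 2/3) is an antiderivative of f.
Check: d/ds[4*s*exp(-5*s**3 + s**2/2 + s - 1)/(2*s**2 + 2/3)] = (-270*s**5 + 18*s**4 - 72*s**3 - 12*s**2 + 6*s + 6)/(9*exp(1)*s**4*exp(-s)*exp(-s**2/2)*exp(5*s**3) + 6*exp(1)*s**2*exp(-s)*exp(-s**2/2)*exp(5*s**3) + exp(1)*exp(-s)*exp(-s**2/2)*exp(5*s**3)), which equals f(s).
F(-3/2) = -36*exp(31/2)/31; F(-3) = -9*exp(271/2)/14.
Integral = F(-3/2) - F(-3) = -36*exp(31/2)/31 + 9*exp(271/2)/14.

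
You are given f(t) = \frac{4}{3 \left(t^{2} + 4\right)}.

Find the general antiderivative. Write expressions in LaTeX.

Recover f(t) by differentiating a candidate F(t); any mismatch rules it out.
Check: d/dt[\frac{2 \operatorname{atan}{\left(\frac{t}{2} \right)}}{3}] = \frac{4}{3 t^{2} + 12}, which equals f(t).

F(t) = \frac{2 \operatorname{atan}{\left(\frac{t}{2} \right)}}{3} + C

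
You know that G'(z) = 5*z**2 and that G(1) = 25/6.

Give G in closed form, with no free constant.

G(z) = 5*(2*z**3 + 3)/6

Differentiate the proposed G(z) back; it has to land on the given G'(z).
A general antiderivative is 5*z**3/3 + 2 + C.
The condition gives C = 25/6 - (11/3) = 1/2.
So G(z) = 5*(2*z**3 + 3)/6.
Check: d/dz[5*(2*z**3 + 3)/6] = 5*z**2 = G'(z).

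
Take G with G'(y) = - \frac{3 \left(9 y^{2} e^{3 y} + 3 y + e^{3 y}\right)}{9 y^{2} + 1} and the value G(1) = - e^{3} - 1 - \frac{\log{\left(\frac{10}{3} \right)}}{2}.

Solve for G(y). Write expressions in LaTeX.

Any candidate G(y) must reproduce the stated G'(y) exactly.
A general antiderivative is - e^{3 y} - \frac{\log{\left(3 y^{2} + \frac{1}{3} \right)}}{2} + C.
The condition gives C = - e^{3} - 1 - \frac{\log{\left(\frac{10}{3} \right)}}{2} - (- e^{3} - \frac{\log{\left(\frac{10}{3} \right)}}{2}) = -1.
So G(y) = - e^{3 y} - \frac{\log{\left(3 y^{2} + \frac{1}{3} \right)}}{2} - 1.
Check: d/dy[- e^{3 y} - \frac{\log{\left(3 y^{2} + \frac{1}{3} \right)}}{2} - 1] = \frac{- 27 y^{2} e^{3 y} - 9 y - 3 e^{3 y}}{9 y^{2} + 1}, which equals G'(y).

G(y) = - e^{3 y} - \frac{\log{\left(3 y^{2} + \frac{1}{3} \right)}}{2} - 1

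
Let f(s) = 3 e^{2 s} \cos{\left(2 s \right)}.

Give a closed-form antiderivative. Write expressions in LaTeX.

An antiderivative is F(s) = \frac{3 e^{2 s} \sin{\left(2 s \right)}}{4} + \frac{3 e^{2 s} \cos{\left(2 s \right)}}{4}.

For F(s) to be correct the identity F'(s) - f(s) = 0 must hold.
Check: d/ds[\frac{3 e^{2 s} \sin{\left(2 s \right)}}{4} + \frac{3 e^{2 s} \cos{\left(2 s \right)}}{4}] = 3 e^{2 s} \cos{\left(2 s \right)} = f(s).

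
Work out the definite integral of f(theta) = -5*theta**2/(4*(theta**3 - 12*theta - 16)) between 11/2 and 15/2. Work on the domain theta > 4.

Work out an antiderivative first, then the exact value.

The denominator factors as 4*(theta - 4)*(theta + 2)**2; partial fractions split f into directly integrable pieces: -25/(36*(theta + 2)) + 5/(6*(theta + 2)**2) - 5/(9*(theta - 4)).
F(theta) = -5*(4*theta*log(theta - 4) + 5*theta*log(theta + 2) + 8*log(theta - 4) + 10*log(theta + 2) + 6)/(36*(theta + 2)) is an antiderivative of f.
Check: d/dtheta[-5*(4*theta*log(theta - 4) + 5*theta*log(theta + 2) + 8*log(theta - 4) + 10*log(theta + 2) + 6)/(36*(theta + 2))] = -5*theta**2/(4*theta**3 - 48*theta - 64), which equals f(theta).
F(15/2) = -25*log(19/2)/36 - 5*log(7/2)/9 - 5/57; F(11/2) = -25*log(15/2)/36 - 5*log(3/2)/9 - 1/9.
Integral = F(15/2) - F(11/2) = -25*log(19/2)/36 - 5*log(7/2)/9 + 4/171 + 5*log(3/2)/9 + 25*log(15/2)/36.

Antiderivative: F(theta) = -5*(4*theta*log(theta - 4) + 5*theta*log(theta + 2) + 8*log(theta - 4) + 10*log(theta + 2) + 6)/(36*(theta + 2)); value = -25*log(19/2)/36 - 5*log(7/2)/9 + 4/171 + 5*log(3/2)/9 + 25*log(15/2)/36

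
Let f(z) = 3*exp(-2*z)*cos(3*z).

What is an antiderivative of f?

For F(z) to be correct the identity F'(z) - f(z) = 0 must hold.
Check: d/dz[9*exp(-2*z)*sin(3*z)/13 - 6*exp(-2*z)*cos(3*z)/13] = 3*exp(-2*z)*cos(3*z) = f(z).

An antiderivative is F(z) = 9*exp(-2*z)*sin(3*z)/13 - 6*exp(-2*z)*cos(3*z)/13.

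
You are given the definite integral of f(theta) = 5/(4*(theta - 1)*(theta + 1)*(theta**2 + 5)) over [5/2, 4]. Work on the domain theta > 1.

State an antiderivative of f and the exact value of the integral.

Antiderivative: F(theta) = 5*log(theta - 1)/48 - 5*log(theta + 1)/48 - sqrt(5)*atan(sqrt(5)*theta/5)/24; value = -5*log(5)/48 - sqrt(5)*atan(4*sqrt(5)/5)/24 - 5*log(3/2)/48 + sqrt(5)*atan(sqrt(5)/2)/24 + 5*log(3)/48 + 5*log(7/2)/48

Factor the denominator (4*(theta - 1)*(theta + 1)*(theta**2 + 5)) and decompose: f = -5/(24*(theta**2 + 5)) - 5/(48*(theta + 1)) + 5/(48*(theta - 1)); each piece integrates to a log, atan, or power term.
F(theta) = 5*log(theta - 1)/48 - 5*log(theta + 1)/48 - sqrt(5)*atan(sqrt(5)*theta/5)/24 is an antiderivative of f.
Check: d/dtheta[5*log(theta - 1)/48 - 5*log(theta + 1)/48 - sqrt(5)*atan(sqrt(5)*theta/5)/24] = 5/(4*theta**4 + 16*theta**2 - 20), which equals f(theta).
F(4) = -5*log(5)/48 - sqrt(5)*atan(4*sqrt(5)/5)/24 + 5*log(3)/48; F(5/2) = -5*log(7/2)/48 - sqrt(5)*atan(sqrt(5)/2)/24 + 5*log(3/2)/48.
Integral = F(4) - F(5/2) = -5*log(5)/48 - sqrt(5)*atan(4*sqrt(5)/5)/24 - 5*log(3/2)/48 + sqrt(5)*atan(sqrt(5)/2)/24 + 5*log(3)/48 + 5*log(7/2)/48.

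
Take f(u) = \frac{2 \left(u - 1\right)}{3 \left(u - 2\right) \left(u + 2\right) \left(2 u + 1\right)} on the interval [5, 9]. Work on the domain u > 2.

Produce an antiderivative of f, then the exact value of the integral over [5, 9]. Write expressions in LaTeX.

Factor the denominator (3 \left(u - 2\right) \left(u + 2\right) \left(2 u + 1\right)) and decompose: f = \frac{4}{15 \left(2 u + 1\right)} - \frac{1}{6 \left(u + 2\right)} + \frac{1}{30 \left(u - 2\right)}; each piece integrates to a log, atan, or power term.
F(u) = \frac{\log{\left(u - 2 \right)}}{30} + \frac{2 \log{\left(u + \frac{1}{2} \right)}}{15} - \frac{\log{\left(u + 2 \right)}}{6} is an antiderivative of f.
Check: d/du[\frac{\log{\left(u - 2 \right)}}{30} + \frac{2 \log{\left(u + \frac{1}{2} \right)}}{15} - \frac{\log{\left(u + 2 \right)}}{6}] = \frac{2 u - 2}{6 u^{3} + 3 u^{2} - 24 u - 12}, which equals f(u).
F(9) = - \frac{\log{\left(11 \right)}}{6} + \frac{\log{\left(7 \right)}}{30} + \frac{2 \log{\left(\frac{19}{2} \right)}}{15}; F(5) = - \frac{\log{\left(7 \right)}}{6} + \frac{\log{\left(3 \right)}}{30} + \frac{2 \log{\left(\frac{11}{2} \right)}}{15}.
Integral = F(9) - F(5) = - \frac{\log{\left(11 \right)}}{6} - \frac{2 \log{\left(\frac{11}{2} \right)}}{15} - \frac{\log{\left(3 \right)}}{30} + \frac{2 \log{\left(\frac{19}{2} \right)}}{15} + \frac{\log{\left(7 \right)}}{5}.

Antiderivative: F(u) = \frac{\log{\left(u - 2 \right)}}{30} + \frac{2 \log{\left(u + \frac{1}{2} \right)}}{15} - \frac{\log{\left(u + 2 \right)}}{6}; value = - \frac{\log{\left(11 \right)}}{6} - \frac{2 \log{\left(\frac{11}{2} \right)}}{15} - \frac{\log{\left(3 \right)}}{30} + \frac{2 \log{\left(\frac{19}{2} \right)}}{15} + \frac{\log{\left(7 \right)}}{5}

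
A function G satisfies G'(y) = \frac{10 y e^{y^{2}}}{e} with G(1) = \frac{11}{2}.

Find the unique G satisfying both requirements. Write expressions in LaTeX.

G'(y) matches the chain-rule pattern g'(h)*h' with inner function h(y) = y^{2} - 1; substituting u = h(y) collapses the integral.
A general antiderivative is 5 e^{y^{2} - 1} + C.
The condition gives C = \frac{11}{2} - (5) = \frac{1}{2}.
So G(y) = \frac{\frac{10 e^{y^{2}}}{e} + 1}{2}.
Check: d/dy[\frac{\frac{10 e^{y^{2}}}{e} + 1}{2}] = \frac{10 y e^{y^{2}}}{e} = G'(y).

G(y) = \frac{\frac{10 e^{y^{2}}}{e} + 1}{2}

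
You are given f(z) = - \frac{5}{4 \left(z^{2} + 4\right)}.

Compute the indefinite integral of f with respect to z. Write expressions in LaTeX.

F(z) = - \frac{5 \operatorname{atan}{\left(\frac{z}{2} \right)}}{8} + C

A candidate is checked by its d/dz: the result must match f(z).
Check: d/dz[- \frac{5 \operatorname{atan}{\left(\frac{z}{2} \right)}}{8}] = - \frac{5}{4 z^{2} + 16}, which equals f(z).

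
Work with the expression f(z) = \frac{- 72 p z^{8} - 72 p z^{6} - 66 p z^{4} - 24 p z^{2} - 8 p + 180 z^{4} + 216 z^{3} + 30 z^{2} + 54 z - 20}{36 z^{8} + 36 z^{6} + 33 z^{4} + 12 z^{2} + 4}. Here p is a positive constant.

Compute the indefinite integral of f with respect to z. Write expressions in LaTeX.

F(z) = - \frac{12 p z^{5} + 6 p z^{3} + 4 p z + 10 z + 9}{6 z^{4} + 3 z^{2} + 2} + C

For F(z) to be correct the identity F'(z) - f(z) = 0 must hold.
Check: d/dz[- \frac{12 p z^{5} + 6 p z^{3} + 4 p z + 10 z + 9}{6 z^{4} + 3 z^{2} + 2}] = \frac{- 72 p z^{8} - 72 p z^{6} - 66 p z^{4} - 24 p z^{2} - 8 p + 180 z^{4} + 216 z^{3} + 30 z^{2} + 54 z - 20}{36 z^{8} + 36 z^{6} + 33 z^{4} + 12 z^{2} + 4} = f(z).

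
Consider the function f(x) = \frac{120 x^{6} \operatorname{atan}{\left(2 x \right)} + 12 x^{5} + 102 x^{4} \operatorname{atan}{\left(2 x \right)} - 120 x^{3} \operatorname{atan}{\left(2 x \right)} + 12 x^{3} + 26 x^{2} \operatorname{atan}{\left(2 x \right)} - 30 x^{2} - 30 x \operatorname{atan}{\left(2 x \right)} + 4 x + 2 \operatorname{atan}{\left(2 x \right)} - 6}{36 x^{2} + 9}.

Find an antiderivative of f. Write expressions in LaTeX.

f has the shape u'v + uv' for u = \frac{2 x^{5}}{3} + \frac{2 x^{3}}{3} - \frac{5 x^{2}}{3} + \frac{2 x}{9} - \frac{1}{3} and v = \operatorname{atan}{\left(2 x \right)} — it is the derivative of the product u*v.
Check: d/dx[- \frac{2 \left(- x^{5} - x^{3} + \frac{5 x^{2}}{2} - \frac{x}{3} + \frac{1}{2}\right) \operatorname{atan}{\left(2 x \right)}}{3}] = \frac{120 x^{6} \operatorname{atan}{\left(2 x \right)} + 12 x^{5} + 102 x^{4} \operatorname{atan}{\left(2 x \right)} - 120 x^{3} \operatorname{atan}{\left(2 x \right)} + 12 x^{3} + 26 x^{2} \operatorname{atan}{\left(2 x \right)} - 30 x^{2} - 30 x \operatorname{atan}{\left(2 x \right)} + 4 x + 2 \operatorname{atan}{\left(2 x \right)} - 6}{36 x^{2} + 9} = f(x).

An antiderivative is F(x) = - \frac{2 \left(- x^{5} - x^{3} + \frac{5 x^{2}}{2} - \frac{x}{3} + \frac{1}{2}\right) \operatorname{atan}{\left(2 x \right)}}{3}.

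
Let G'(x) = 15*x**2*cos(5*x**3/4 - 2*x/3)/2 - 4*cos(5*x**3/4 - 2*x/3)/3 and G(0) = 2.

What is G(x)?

G'(x) matches the chain-rule pattern g'(h)*h' with inner function h(x) = 5*x**3/4 - 2*x/3; substituting u = h(x) collapses the integral.
A general antiderivative is 2*sin(5*x**3/4 - 2*x/3) + C.
The condition gives C = 2 - (0) = 2.
So G(x) = 2*(sin(5*x**3/4 - 2*x/3) + 1).
Check: d/dx[2*(sin(5*x**3/4 - 2*x/3) + 1)] = 15*x**2*cos(5*x**3/4 - 2*x/3)/2 - 4*cos(5*x**3/4 - 2*x/3)/3 = G'(x).

G(x) = 2*(sin(5*x**3/4 - 2*x/3) + 1)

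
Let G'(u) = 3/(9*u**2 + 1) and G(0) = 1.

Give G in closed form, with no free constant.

A first test for any G(u): its u-derivative must equal the given G'(u).
A general antiderivative is atan(3*u) + C.
The condition gives C = 1 - (0) = 1.
So G(u) = atan(3*u) + 1.
Check: d/du[atan(3*u) + 1] = 3/(9*u**2 + 1) = G'(u).

G(u) = atan(3*u) + 1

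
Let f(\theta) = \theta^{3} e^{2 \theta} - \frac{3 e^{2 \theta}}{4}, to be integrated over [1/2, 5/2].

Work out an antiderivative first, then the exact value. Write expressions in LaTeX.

Antiderivative: F(\theta) = \frac{\left(2 \theta^{3} - 3 \theta^{2} + 3 \theta - 3\right) e^{2 \theta}}{4}; value = \frac{e}{2} + \frac{17 e^{5}}{4}

Recognize the product-rule pattern: f = u'v + uv' with u = \frac{\theta^{3}}{2} - \frac{3 \theta^{2}}{4} + \frac{3 \theta}{4} - \frac{3}{4}, v = e^{2 \theta}, so integration by parts undoes it.
F(\theta) = \frac{\left(2 \theta^{3} - 3 \theta^{2} + 3 \theta - 3\right) e^{2 \theta}}{4} is an antiderivative of f.
Check: d/d\theta[\frac{\left(2 \theta^{3} - 3 \theta^{2} + 3 \theta - 3\right) e^{2 \theta}}{4}] = \theta^{3} e^{2 \theta} - \frac{3 e^{2 \theta}}{4} = f(\theta).
F(5/2) = \frac{17 e^{5}}{4}; F(1/2) = - \frac{e}{2}.
Integral = F(5/2) - F(1/2) = \frac{e}{2} + \frac{17 e^{5}}{4}.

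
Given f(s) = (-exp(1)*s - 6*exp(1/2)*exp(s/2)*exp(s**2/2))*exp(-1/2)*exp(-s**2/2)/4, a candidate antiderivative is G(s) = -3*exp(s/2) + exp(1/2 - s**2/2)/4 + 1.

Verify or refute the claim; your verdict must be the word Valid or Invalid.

Valid. The derivative of G reproduces f.

d/ds[G] = (-s - 6*exp(-1/2)*exp(s/2)*exp(s**2/2))*exp(1/2)*exp(-s**2/2)/4
This equals f(s) exactly, so the claim holds.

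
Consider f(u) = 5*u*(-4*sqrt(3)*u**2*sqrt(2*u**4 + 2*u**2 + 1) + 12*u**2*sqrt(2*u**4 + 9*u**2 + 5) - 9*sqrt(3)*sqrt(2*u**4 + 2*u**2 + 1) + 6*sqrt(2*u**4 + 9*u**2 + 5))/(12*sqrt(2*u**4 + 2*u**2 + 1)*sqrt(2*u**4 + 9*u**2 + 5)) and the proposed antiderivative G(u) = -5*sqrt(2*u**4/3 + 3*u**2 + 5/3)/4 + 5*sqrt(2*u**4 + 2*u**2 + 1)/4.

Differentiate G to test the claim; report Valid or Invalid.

d/du[G] = (-20*sqrt(3)*u**3*sqrt(2*u**4 + 2*u**2 + 1) + 60*u**3*sqrt(2*u**4 + 9*u**2 + 5) - 45*sqrt(3)*u*sqrt(2*u**4 + 2*u**2 + 1) + 30*u*sqrt(2*u**4 + 9*u**2 + 5))/(12*sqrt(2*u**4 + 2*u**2 + 1)*sqrt(2*u**4 + 9*u**2 + 5))
This equals f(u) exactly, so the claim holds.

Valid - differentiating G returns exactly f.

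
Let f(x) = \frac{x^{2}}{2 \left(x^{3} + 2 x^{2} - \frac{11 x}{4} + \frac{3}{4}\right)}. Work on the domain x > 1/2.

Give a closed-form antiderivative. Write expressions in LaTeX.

The denominator factors as \left(x + 3\right) \left(2 x - 1\right)^{2}; partial fractions split f into directly integrable pieces: \frac{13}{49 \left(2 x - 1\right)} + \frac{1}{7 \left(2 x - 1\right)^{2}} + \frac{18}{49 \left(x + 3\right)}.
Check: d/dx[\frac{26 x \log{\left(x - \frac{1}{2} \right)} + 72 x \log{\left(x + 3 \right)} - 13 \log{\left(x - \frac{1}{2} \right)} - 36 \log{\left(x + 3 \right)} - 7}{98 \left(2 x - 1\right)}] = \frac{2 x^{2}}{4 x^{3} + 8 x^{2} - 11 x + 3}, which equals f(x).

An antiderivative is F(x) = \frac{26 x \log{\left(x - \frac{1}{2} \right)} + 72 x \log{\left(x + 3 \right)} - 13 \log{\left(x - \frac{1}{2} \right)} - 36 \log{\left(x + 3 \right)} - 7}{98 \left(2 x - 1\right)}.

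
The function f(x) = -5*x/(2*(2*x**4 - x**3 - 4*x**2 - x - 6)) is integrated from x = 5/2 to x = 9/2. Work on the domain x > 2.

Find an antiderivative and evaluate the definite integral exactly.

Factor the denominator (2*(x - 2)*(2*x + 3)*(x**2 + 1)) and decompose: f = (8*x + 1)/(26*(x**2 + 1)) - 30/(91*(2*x + 3)) - 1/(7*(x - 2)); each piece integrates to a log, atan, or power term.
F(x) = (-26*log(x - 2) - 30*log(x + 3/2) + 28*log(x**2 + 1) + 7*atan(x))/182 is an antiderivative of f.
Check: d/dx[(-26*log(x - 2) - 30*log(x + 3/2) + 28*log(x**2 + 1) + 7*atan(x))/182] = -5*x/(4*x**4 - 2*x**3 - 8*x**2 - 2*x - 12), which equals f(x).
F(9/2) = -15*log(6)/91 - log(5/2)/7 + atan(9/2)/26 + 2*log(85/4)/13; F(5/2) = -15*log(4)/91 + atan(5/2)/26 + log(2)/7 + 2*log(29/4)/13.
Integral = F(9/2) - F(5/2) = -2*log(29/4)/13 - 15*log(6)/91 - log(5/2)/7 - log(2)/7 - atan(5/2)/26 + atan(9/2)/26 + 15*log(4)/91 + 2*log(85/4)/13.

Antiderivative: F(x) = (-26*log(x - 2) - 30*log(x + 3/2) + 28*log(x**2 + 1) + 7*atan(x))/182; value = -2*log(29/4)/13 - 15*log(6)/91 - log(5/2)/7 - log(2)/7 - atan(5/2)/26 + atan(9/2)/26 + 15*log(4)/91 + 2*log(85/4)/13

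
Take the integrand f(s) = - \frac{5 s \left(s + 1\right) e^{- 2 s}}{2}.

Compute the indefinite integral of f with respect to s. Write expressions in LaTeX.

F(s) = \frac{\left(5 s^{2} + 10 s + 5\right) e^{- 2 s}}{4} + C

Recognize the product-rule pattern: f = u'v + uv' with u = \frac{5 s^{2}}{4} + \frac{5 s}{2} + \frac{5}{4}, v = e^{- 2 s}, so integration by parts undoes it.
Check: d/ds[\frac{\left(5 s^{2} + 10 s + 5\right) e^{- 2 s}}{4}] = \frac{\left(- 5 s^{2} - 5 s\right) e^{- 2 s}}{2}, which equals f(s).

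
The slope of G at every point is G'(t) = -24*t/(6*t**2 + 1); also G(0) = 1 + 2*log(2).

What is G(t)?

G(t) = 1 - 2*log(3*t**2 + 1/2)

G'(t) matches the chain-rule pattern g'(h)*h' with inner function h(t) = 3*t**2 + 1/2; substituting u = h(t) collapses the integral.
A general antiderivative is -2*log(3*t**2 + 1/2) + C.
The condition gives C = 1 + 2*log(2) - (2*log(2)) = 1.
So G(t) = 1 - 2*log(3*t**2 + 1/2).
Check: d/dt[1 - 2*log(3*t**2 + 1/2)] = -24*t/(6*t**2 + 1) = G'(t).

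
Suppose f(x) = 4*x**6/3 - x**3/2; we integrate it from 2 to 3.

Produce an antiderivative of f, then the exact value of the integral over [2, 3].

The integrand splits into summands that can be handled one at a time.
F(x) = 4*x**7/21 - x**4/8 is an antiderivative of f.
Check: d/dx[4*x**7/21 - x**4/8] = 4*x**6/3 - x**3/2 = f(x).
F(3) = 22761/56; F(2) = 470/21.
Integral = F(3) - F(2) = 64523/168.

Antiderivative: F(x) = 4*x**7/21 - x**4/8; value = 64523/168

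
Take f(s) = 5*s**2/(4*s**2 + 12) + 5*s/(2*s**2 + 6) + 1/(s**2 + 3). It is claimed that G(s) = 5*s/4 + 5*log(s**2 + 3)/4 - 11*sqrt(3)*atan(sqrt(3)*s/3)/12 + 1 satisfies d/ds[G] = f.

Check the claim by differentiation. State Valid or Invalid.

Valid - the claim checks out under differentiation.

d/ds[G] = (5*s**2 + 10*s + 4)/(4*s**2 + 12)
This equals f(s) exactly, so the claim holds.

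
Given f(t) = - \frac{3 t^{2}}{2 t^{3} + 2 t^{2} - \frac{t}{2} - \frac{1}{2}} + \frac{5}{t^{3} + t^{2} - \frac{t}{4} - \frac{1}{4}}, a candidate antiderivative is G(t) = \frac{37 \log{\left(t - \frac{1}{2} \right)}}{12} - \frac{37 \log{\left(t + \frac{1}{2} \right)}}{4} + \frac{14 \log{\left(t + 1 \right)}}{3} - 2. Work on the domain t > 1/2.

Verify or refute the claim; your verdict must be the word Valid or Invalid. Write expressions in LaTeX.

Valid - the claim checks out under differentiation.

d/dt[G] = \frac{20 - 6 t^{2}}{4 t^{3} + 4 t^{2} - t - 1}
This equals f(t) exactly, so the claim holds.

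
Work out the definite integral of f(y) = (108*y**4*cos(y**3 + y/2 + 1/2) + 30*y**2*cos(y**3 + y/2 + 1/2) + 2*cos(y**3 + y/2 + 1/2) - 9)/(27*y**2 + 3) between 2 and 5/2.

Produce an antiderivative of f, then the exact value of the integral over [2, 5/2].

Check any antiderivative F(y) by computing F'(y) and comparing it with f(y).
F(y) = (4*sin(y**3 + y/2 + 1/2) - 3*atan(3*y))/3 is an antiderivative of f.
Check: d/dy[(4*sin(y**3 + y/2 + 1/2) - 3*atan(3*y))/3] = (108*y**4*cos(y**3 + y/2 + 1/2) + 30*y**2*cos(y**3 + y/2 + 1/2) + 2*cos(y**3 + y/2 + 1/2) - 9)/(27*y**2 + 3) = f(y).
F(5/2) = -atan(15/2) + 4*sin(139/8)/3; F(2) = -atan(6) + 4*sin(19/2)/3.
Integral = F(5/2) - F(2) = -atan(15/2) + 4*sin(139/8)/3 - 4*sin(19/2)/3 + atan(6).

Antiderivative: F(y) = (4*sin(y**3 + y/2 + 1/2) - 3*atan(3*y))/3; value = -atan(15/2) + 4*sin(139/8)/3 - 4*sin(19/2)/3 + atan(6)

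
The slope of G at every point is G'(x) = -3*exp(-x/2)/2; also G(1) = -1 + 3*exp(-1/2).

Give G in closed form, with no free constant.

The proposed G(x) is checked by its d/dx: the result must match the given G'(x).
A general antiderivative is 3*exp(-x/2) + C.
The condition gives C = -1 + 3*exp(-1/2) - (3*exp(-1/2)) = -1.
So G(x) = -(exp(x/2) - 3)*exp(-x/2).
Check: d/dx[-(exp(x/2) - 3)*exp(-x/2)] = -3*exp(-x/2)/2 = G'(x).

G(x) = -(exp(x/2) - 3)*exp(-x/2)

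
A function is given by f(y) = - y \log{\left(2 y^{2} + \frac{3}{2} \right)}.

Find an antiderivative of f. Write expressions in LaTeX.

An antiderivative F(y) passes only if d/dy[F] lands on f(y) exactly.
Check: d/dy[- \frac{y^{2} \log{\left(2 y^{2} + \frac{3}{2} \right)}}{2} + \frac{y^{2}}{2} - \frac{3 \log{\left(4 y^{2} + 3 \right)}}{8}] = - y \log{\left(2 y^{2} + \frac{3}{2} \right)} = f(y).

An antiderivative is F(y) = - \frac{y^{2} \log{\left(2 y^{2} + \frac{3}{2} \right)}}{2} + \frac{y^{2}}{2} - \frac{3 \log{\left(4 y^{2} + 3 \right)}}{8}.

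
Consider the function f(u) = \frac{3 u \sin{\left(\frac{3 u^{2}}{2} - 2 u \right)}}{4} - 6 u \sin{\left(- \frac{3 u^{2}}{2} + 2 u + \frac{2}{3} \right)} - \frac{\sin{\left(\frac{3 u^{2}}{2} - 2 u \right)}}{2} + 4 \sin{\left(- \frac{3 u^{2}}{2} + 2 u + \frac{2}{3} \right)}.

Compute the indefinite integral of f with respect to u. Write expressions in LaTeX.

F(u) = - \frac{\cos{\left(\frac{3 u^{2}}{2} - 2 u \right)} + 8 \cos{\left(- \frac{3 u^{2}}{2} + 2 u + \frac{2}{3} \right)}}{4} + C

The integrand splits into summands that can be handled one at a time.
Check: d/du[- \frac{\cos{\left(\frac{3 u^{2}}{2} - 2 u \right)} + 8 \cos{\left(- \frac{3 u^{2}}{2} + 2 u + \frac{2}{3} \right)}}{4}] = \frac{3 u \sin{\left(\frac{3 u^{2}}{2} - 2 u \right)}}{4} - 6 u \sin{\left(- \frac{3 u^{2}}{2} + 2 u + \frac{2}{3} \right)} - \frac{\sin{\left(\frac{3 u^{2}}{2} - 2 u \right)}}{2} + 4 \sin{\left(- \frac{3 u^{2}}{2} + 2 u + \frac{2}{3} \right)} = f(u).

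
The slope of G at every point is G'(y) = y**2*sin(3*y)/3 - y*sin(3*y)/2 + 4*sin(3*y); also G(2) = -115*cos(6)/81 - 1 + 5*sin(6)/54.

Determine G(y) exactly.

The integrand splits into summands that can be handled one at a time.
A general antiderivative is -y**2*cos(3*y)/9 + 2*y*sin(3*y)/27 + y*cos(3*y)/6 - sin(3*y)/18 - 106*cos(3*y)/81 + C.
The condition gives C = -115*cos(6)/81 - 1 + 5*sin(6)/54 - (-115*cos(6)/81 + 5*sin(6)/54) = -1.
So G(y) = -y**2*cos(3*y)/9 + 2*y*sin(3*y)/27 + y*cos(3*y)/6 - sin(3*y)/18 - 106*cos(3*y)/81 - 1.
Check: d/dy[-y**2*cos(3*y)/9 + 2*y*sin(3*y)/27 + y*cos(3*y)/6 - sin(3*y)/18 - 106*cos(3*y)/81 - 1] = y**2*sin(3*y)/3 - y*sin(3*y)/2 + 4*sin(3*y) = G'(y).

G(y) = -y**2*cos(3*y)/9 + 2*y*sin(3*y)/27 + y*cos(3*y)/6 - sin(3*y)/18 - 106*cos(3*y)/81 - 1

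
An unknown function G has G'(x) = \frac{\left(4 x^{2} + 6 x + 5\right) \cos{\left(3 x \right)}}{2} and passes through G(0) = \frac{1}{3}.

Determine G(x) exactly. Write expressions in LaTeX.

A candidate passes only if d/dx[G] lands on the given G'(x) exactly.
A general antiderivative is \frac{2 x^{2} \sin{\left(3 x \right)}}{3} + x \sin{\left(3 x \right)} + \frac{4 x \cos{\left(3 x \right)}}{9} + \frac{37 \sin{\left(3 x \right)}}{54} + \frac{\cos{\left(3 x \right)}}{3} + C.
The condition gives C = \frac{1}{3} - (\frac{1}{3}) = 0.
So G(x) = \frac{2 x^{2} \sin{\left(3 x \right)}}{3} + x \sin{\left(3 x \right)} + \frac{4 x \cos{\left(3 x \right)}}{9} + \frac{37 \sin{\left(3 x \right)}}{54} + \frac{\cos{\left(3 x \right)}}{3}.
Check: d/dx[\frac{2 x^{2} \sin{\left(3 x \right)}}{3} + x \sin{\left(3 x \right)} + \frac{4 x \cos{\left(3 x \right)}}{9} + \frac{37 \sin{\left(3 x \right)}}{54} + \frac{\cos{\left(3 x \right)}}{3}] = 2 x^{2} \cos{\left(3 x \right)} + 3 x \cos{\left(3 x \right)} + \frac{5 \cos{\left(3 x \right)}}{2}, which equals G'(x).

G(x) = \frac{2 x^{2} \sin{\left(3 x \right)}}{3} + x \sin{\left(3 x \right)} + \frac{4 x \cos{\left(3 x \right)}}{9} + \frac{37 \sin{\left(3 x \right)}}{54} + \frac{\cos{\left(3 x \right)}}{3}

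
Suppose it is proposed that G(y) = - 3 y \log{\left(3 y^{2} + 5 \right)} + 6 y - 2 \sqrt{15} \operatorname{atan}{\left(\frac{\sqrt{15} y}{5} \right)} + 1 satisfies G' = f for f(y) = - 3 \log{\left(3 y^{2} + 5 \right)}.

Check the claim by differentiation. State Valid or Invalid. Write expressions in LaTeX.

Valid: G'(y) = f(y).

d/dy[G] = - 3 \log{\left(3 y^{2} + 5 \right)}
This equals f(y) exactly, so the claim holds.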